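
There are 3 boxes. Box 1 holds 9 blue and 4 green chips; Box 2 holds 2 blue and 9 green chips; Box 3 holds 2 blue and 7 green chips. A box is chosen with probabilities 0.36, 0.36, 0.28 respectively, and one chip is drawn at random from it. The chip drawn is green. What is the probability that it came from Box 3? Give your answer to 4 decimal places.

Tabulate prior·likelihood by source: [1] prior 0.36, lik 0.3077, product 0.1108; [2] prior 0.36, lik 0.8182, product 0.2945; [3] prior 0.28, lik 0.7778, product 0.2178.
Normalizing constant = 0.62309; the posterior for Box 3 is its product over the sum, 0.2178/0.62309 = 0.3495.

Posterior probability ≈ 0.3495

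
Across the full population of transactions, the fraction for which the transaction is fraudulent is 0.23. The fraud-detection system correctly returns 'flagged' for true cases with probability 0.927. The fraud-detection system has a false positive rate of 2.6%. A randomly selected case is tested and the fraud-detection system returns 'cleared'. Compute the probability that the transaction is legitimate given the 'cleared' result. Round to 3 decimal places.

P(¬H | E) ≈ 0.978

Write H for 'the transaction is fraudulent'. Prior odds H:¬H = 0.23/0.77 = 0.29870. For the 'cleared' outcome, the likelihood ratio is 0.073/0.974 = 0.074949.
Posterior odds = 0.29870 × 0.074949 = 0.022387, so P(H|E) = 0.022387/(1+0.022387) = 0.022. Then P(¬H|E) = 1 − 0.022 = 0.978.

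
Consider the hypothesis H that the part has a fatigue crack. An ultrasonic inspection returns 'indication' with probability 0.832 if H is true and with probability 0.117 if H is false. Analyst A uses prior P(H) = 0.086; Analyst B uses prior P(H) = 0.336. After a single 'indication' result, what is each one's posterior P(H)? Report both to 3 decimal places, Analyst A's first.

Analyst A: 0.401; Analyst B: 0.783

The likelihood ratio for an 'indication' result is 0.832/0.117 = 7.1111.
Analyst A: prior odds 0.086/0.914 = 0.094092; posterior odds 0.66910; posterior probability 0.401.
Analyst B: prior odds 0.336/0.664 = 0.50602; posterior odds 3.5984; posterior probability 0.783.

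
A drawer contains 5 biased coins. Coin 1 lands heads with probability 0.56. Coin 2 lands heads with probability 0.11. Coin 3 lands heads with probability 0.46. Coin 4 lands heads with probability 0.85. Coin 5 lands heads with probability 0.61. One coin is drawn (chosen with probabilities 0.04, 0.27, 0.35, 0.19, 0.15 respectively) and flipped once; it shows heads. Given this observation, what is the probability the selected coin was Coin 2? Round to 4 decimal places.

Posterior probability ≈ 0.0637

P(heads|C1) = 0.56; P(heads|C2) = 0.11; P(heads|C3) = 0.46; P(heads|C4) = 0.85; P(heads|C5) = 0.61.
Prior × likelihood for each source: 0.04·0.56=0.02240, 0.27·0.11=0.02970, 0.35·0.46=0.1610, 0.19·0.85=0.1615, 0.15·0.61=0.09150. Summing gives P(heads) = 0.46610.
P(Coin 2 | heads) = 0.02970 / 0.46610 = 0.0637.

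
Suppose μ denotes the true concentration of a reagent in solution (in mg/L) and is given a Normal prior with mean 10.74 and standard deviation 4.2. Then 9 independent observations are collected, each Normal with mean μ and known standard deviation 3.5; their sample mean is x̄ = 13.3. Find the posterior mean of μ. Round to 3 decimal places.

Posterior mean ≈ 13.117

With known σ, the Normal prior is conjugate. Weight on the data is w = (n/σ²)/(n/σ² + 1/τ₀²) = 0.734694/(0.734694+0.0566893) = 0.92837.
Posterior mean = w·x̄ + (1−w)·μ₀ = 0.92837·13.3 + 0.071633·10.74 = 13.117.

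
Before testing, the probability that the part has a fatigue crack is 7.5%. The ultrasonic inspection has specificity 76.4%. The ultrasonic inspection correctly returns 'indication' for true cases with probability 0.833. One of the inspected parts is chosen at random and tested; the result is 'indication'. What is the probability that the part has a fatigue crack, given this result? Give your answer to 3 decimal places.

Let H be the event that the part has a fatigue crack. P(H) = 0.075, so P(¬H) = 0.925. With E the 'indication' result, P(E|H) = 0.833 and P(E|¬H) = 0.236.
P(E) = 0.833·0.075 + 0.236·0.925 = 0.062475 + 0.21830 = 0.28077.
By Bayes' theorem, P(H|E) = 0.062475 / 0.28077 = 0.223.

P(H | E) ≈ 0.223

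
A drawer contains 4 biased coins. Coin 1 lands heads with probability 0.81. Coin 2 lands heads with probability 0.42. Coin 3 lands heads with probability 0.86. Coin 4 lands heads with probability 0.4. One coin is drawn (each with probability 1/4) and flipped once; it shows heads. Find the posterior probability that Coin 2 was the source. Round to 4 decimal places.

Tabulate prior·likelihood by source: [1] prior 0.25, lik 0.81, product 0.2025; [2] prior 0.25, lik 0.42, product 0.1050; [3] prior 0.25, lik 0.86, product 0.2150; [4] prior 0.25, lik 0.4, product 0.1000.
Normalizing constant = 0.62250; the posterior for Coin 2 is its product over the sum, 0.1050/0.62250 = 0.1687.

Posterior probability ≈ 0.1687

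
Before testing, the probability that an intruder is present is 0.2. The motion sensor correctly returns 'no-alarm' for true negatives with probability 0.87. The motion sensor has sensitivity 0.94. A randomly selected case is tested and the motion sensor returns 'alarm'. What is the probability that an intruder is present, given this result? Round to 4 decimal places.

P(H | E) ≈ 0.6438

Write H for 'an intruder is present'. Prior odds H:¬H = 0.2/0.8 = 0.25000. For the 'alarm' outcome, the likelihood ratio is 0.94/0.13 = 7.2308.
Posterior odds = 0.25000 × 7.2308 = 1.8077, so P(H|E) = 1.8077/(1+1.8077) = 0.6438.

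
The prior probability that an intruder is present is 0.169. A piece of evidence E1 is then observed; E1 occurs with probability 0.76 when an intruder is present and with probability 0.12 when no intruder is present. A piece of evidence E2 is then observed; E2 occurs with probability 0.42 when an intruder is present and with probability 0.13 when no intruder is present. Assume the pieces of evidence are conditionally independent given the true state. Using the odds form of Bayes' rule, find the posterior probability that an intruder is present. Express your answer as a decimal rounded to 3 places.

Prior odds = 0.169/(1−0.169) = 0.20337.
Likelihood ratio for E1 = 0.76/0.12 = 6.3333.
Likelihood ratio for E2 = 0.42/0.13 = 3.2308.
Posterior odds = prior odds × LR₁ × LR₂ = 4.1613.
Posterior probability = odds/(1+odds) = 4.1613/5.1613 = 0.806.

Posterior probability ≈ 0.806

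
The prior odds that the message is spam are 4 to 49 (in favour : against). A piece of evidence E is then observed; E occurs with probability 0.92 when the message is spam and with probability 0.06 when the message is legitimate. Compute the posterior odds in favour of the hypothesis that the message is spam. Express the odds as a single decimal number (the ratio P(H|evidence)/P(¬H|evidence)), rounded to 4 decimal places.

Posterior odds ≈ 1.2517

Prior odds = 4/49 = 0.081633. In log-odds, ln(0.081633) = -2.5055.
Add log likelihood ratio: ln(15.333) = 2.7300.
Posterior log-odds = 0.22450, so posterior odds = exp(0.22450) = 1.2517.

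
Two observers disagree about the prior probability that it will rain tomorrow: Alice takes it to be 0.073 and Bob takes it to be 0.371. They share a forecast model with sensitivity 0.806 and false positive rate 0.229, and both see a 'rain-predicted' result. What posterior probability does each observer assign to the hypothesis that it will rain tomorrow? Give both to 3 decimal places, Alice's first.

The likelihood ratio for a 'rain-predicted' result is 0.806/0.229 = 3.5197.
Alice: prior odds 0.073/0.927 = 0.078749; posterior odds 0.27717; posterior probability 0.217.
Bob: prior odds 0.371/0.629 = 0.58983; posterior odds 2.0760; posterior probability 0.675.

Alice: 0.217; Bob: 0.675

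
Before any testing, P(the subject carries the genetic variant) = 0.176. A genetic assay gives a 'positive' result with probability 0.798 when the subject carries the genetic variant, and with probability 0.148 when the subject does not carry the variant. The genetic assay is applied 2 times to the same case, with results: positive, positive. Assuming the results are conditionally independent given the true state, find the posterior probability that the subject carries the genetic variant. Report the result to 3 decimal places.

Posterior P(H) ≈ 0.861

With H the event that the subject carries the genetic variant, the joint likelihood of the observed sequence is P(data|H) = 0.798·0.798 = 0.63680 and P(data|¬H) = 0.148·0.148 = 0.021904.
Bayes: P(H|data) = 0.176·0.63680 / (0.176·0.63680 + 0.824·0.021904) = 0.11208/0.13013 = 0.8613.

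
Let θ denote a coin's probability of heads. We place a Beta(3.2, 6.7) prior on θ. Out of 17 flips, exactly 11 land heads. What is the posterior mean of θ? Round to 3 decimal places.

The binomial likelihood is conjugate to the Beta prior: with 11 successes and 6 failures, the posterior is Beta(3.2+11, 6.7+6) = Beta(14.2, 12.7).
Posterior mean = α/(α+β) = 14.2/26.9 = 0.528.

Posterior mean ≈ 0.528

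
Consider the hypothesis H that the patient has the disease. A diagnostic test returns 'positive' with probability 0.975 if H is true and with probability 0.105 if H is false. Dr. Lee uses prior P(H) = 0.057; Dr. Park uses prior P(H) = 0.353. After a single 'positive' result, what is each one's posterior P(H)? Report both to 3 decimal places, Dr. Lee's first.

Dr. Lee: 0.359; Dr. Park: 0.835

P('+'|H) = 0.975, P('+'|¬H) = 0.105.
Dr. Lee: numerator 0.975·0.057 = 0.055575; evidence = 0.055575+0.105·0.943 = 0.15459; posterior = 0.359.
Dr. Park: numerator 0.975·0.353 = 0.34417; evidence = 0.34417+0.105·0.647 = 0.41211; posterior = 0.835.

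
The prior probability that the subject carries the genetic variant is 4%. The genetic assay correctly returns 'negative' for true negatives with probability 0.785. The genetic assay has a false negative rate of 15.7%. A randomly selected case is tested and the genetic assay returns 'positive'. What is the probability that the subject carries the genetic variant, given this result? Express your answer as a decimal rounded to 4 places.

Write H for 'the subject carries the genetic variant'. Prior odds H:¬H = 0.04/0.96 = 0.041667. For the 'positive' outcome, the likelihood ratio is 0.843/0.215 = 3.9209.
Posterior odds = 0.041667 × 3.9209 = 0.16337, so P(H|E) = 0.16337/(1+0.16337) = 0.1404.

P(H | E) ≈ 0.1404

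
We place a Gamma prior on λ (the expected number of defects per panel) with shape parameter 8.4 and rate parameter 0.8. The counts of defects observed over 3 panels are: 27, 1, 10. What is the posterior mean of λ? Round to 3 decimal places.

The Poisson likelihood adds the total count to the shape and the number of exposure periods to the rate. Here ∑xᵢ = 38 and n = 3, so shape 8.4→46.4 and rate 0.8→3.8.
Posterior mean = shape/rate = 46.4/3.8 = 12.211.

Posterior mean ≈ 12.211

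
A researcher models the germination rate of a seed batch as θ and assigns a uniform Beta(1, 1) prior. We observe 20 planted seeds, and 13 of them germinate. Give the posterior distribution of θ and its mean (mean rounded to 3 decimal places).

Posterior: Beta(14, 8); mean ≈ 0.636

The binomial likelihood is conjugate to the Beta prior: with 13 successes and 7 failures, the posterior is Beta(1+13, 1+7) = Beta(14, 8).
Posterior mean = α/(α+β) = 14/22 = 0.636.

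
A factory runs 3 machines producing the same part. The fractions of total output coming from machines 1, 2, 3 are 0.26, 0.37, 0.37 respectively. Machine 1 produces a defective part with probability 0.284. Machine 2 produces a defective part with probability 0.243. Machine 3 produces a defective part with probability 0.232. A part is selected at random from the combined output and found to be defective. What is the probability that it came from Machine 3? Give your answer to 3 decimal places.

Tabulate prior·likelihood by source: [1] prior 0.26, lik 0.284, product 0.07384; [2] prior 0.37, lik 0.243, product 0.08991; [3] prior 0.37, lik 0.232, product 0.08584.
Normalizing constant = 0.24959; the posterior for Machine 3 is its product over the sum, 0.08584/0.24959 = 0.344.

Posterior probability ≈ 0.344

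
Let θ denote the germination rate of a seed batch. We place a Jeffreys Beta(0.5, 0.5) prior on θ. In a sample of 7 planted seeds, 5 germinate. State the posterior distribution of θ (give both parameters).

Posterior: Beta(5.5, 2.5)

The binomial likelihood is conjugate to the Beta prior: with 5 successes and 2 failures, the posterior is Beta(0.5+5, 0.5+2) = Beta(5.5, 2.5).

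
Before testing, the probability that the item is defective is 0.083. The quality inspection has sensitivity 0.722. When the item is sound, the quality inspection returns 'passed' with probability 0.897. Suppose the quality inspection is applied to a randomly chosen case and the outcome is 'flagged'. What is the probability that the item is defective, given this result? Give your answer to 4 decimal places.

Write H for 'the item is defective'. Prior odds H:¬H = 0.083/0.917 = 0.090513. For the 'flagged' outcome, the likelihood ratio is 0.722/0.103 = 7.0097.
Posterior odds = 0.090513 × 7.0097 = 0.63447, so P(H|E) = 0.63447/(1+0.63447) = 0.3882.

P(H | E) ≈ 0.3882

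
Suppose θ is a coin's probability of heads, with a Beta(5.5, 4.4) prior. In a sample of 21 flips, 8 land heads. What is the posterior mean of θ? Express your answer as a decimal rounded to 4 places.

The binomial likelihood is conjugate to the Beta prior: with 8 successes and 13 failures, the posterior is Beta(5.5+8, 4.4+13) = Beta(13.5, 17.4).
Posterior mean = α/(α+β) = 13.5/30.9 = 0.4369.

Posterior mean ≈ 0.4369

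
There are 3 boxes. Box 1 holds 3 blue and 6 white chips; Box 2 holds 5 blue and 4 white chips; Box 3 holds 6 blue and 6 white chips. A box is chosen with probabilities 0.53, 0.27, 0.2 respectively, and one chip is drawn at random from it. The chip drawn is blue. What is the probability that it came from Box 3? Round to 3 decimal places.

P(blue|Box 1) = 0.3333; P(blue|Box 2) = 0.5556; P(blue|Box 3) = 0.5.
Prior × likelihood for each source: 0.53·0.3333=0.1767, 0.27·0.5556=0.1500, 0.2·0.5=0.1000. Summing gives P(blue) = 0.42667.
P(Box 3 | blue) = 0.1000 / 0.42667 = 0.234.

Posterior probability ≈ 0.234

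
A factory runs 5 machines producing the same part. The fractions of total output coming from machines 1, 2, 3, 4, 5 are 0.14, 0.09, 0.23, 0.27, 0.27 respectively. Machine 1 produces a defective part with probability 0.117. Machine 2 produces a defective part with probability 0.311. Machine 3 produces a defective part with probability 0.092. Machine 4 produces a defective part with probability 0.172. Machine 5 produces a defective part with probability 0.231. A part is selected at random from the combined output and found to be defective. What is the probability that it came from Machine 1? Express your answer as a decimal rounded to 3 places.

Posterior probability ≈ 0.094

P(defective|M1) = 0.117; P(defective|M2) = 0.311; P(defective|M3) = 0.092; P(defective|M4) = 0.172; P(defective|M5) = 0.231.
Prior × likelihood for each source: 0.14·0.117=0.01638, 0.09·0.311=0.02799, 0.23·0.092=0.02116, 0.27·0.172=0.04644, 0.27·0.231=0.06237. Summing gives P(defective) = 0.17434.
P(Machine 1 | defective) = 0.01638 / 0.17434 = 0.094.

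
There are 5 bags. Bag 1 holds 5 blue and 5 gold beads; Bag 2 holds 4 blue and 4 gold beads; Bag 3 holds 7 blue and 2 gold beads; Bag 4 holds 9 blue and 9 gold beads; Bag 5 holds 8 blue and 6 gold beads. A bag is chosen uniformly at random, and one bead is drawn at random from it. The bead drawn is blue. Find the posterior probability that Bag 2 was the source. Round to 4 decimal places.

Posterior probability ≈ 0.1755

Tabulate prior·likelihood by source: [1] prior 0.2, lik 0.5, product 0.1000; [2] prior 0.2, lik 0.5, product 0.1000; [3] prior 0.2, lik 0.7778, product 0.1556; [4] prior 0.2, lik 0.5, product 0.1000; [5] prior 0.2, lik 0.5714, product 0.1143.
Normalizing constant = 0.56984; the posterior for Bag 2 is its product over the sum, 0.1000/0.56984 = 0.1755.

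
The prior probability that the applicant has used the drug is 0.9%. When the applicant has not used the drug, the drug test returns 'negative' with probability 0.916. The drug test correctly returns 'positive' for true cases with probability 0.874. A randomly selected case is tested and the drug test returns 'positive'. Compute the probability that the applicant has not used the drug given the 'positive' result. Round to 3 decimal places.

Write H for 'the applicant has used the drug'. Prior odds H:¬H = 0.009/0.991 = 0.0090817. For the 'positive' outcome, the likelihood ratio is 0.874/0.084 = 10.405.
Posterior odds = 0.0090817 × 10.405 = 0.094493, so P(H|E) = 0.094493/(1+0.094493) = 0.086. Then P(¬H|E) = 1 − 0.086 = 0.914.

P(¬H | E) ≈ 0.914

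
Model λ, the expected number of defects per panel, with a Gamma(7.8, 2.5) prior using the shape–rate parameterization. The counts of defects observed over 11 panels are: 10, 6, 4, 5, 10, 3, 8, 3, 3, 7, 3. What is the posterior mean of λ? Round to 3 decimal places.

Posterior mean ≈ 5.170

Total count ∑xᵢ = 62 over n = 11 panels.
Gamma is conjugate to the Poisson likelihood: posterior is Gamma(shape = 7.8+62 = 69.8, rate = 2.5+11 = 13.5).
Posterior mean = shape/rate = 69.8/13.5 = 5.170.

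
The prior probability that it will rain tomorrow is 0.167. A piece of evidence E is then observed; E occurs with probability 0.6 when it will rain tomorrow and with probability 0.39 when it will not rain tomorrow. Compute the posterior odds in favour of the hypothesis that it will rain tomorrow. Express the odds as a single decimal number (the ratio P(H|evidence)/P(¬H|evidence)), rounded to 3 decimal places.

Prior odds = 0.167/(1−0.167) = 0.20048. In log-odds, ln(0.20048) = -1.6070.
Add log likelihood ratio: ln(1.5385) = 0.43078.
Posterior log-odds = -1.1763, so posterior odds = exp(-1.1763) = 0.30843.

Posterior odds ≈ 0.308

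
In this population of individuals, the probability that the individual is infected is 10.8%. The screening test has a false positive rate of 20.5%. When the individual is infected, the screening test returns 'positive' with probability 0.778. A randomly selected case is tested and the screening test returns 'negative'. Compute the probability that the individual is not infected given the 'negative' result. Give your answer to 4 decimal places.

P(¬H | E) ≈ 0.9673

Write H for 'the individual is infected'. Prior odds H:¬H = 0.108/0.892 = 0.12108. For the 'negative' outcome, the likelihood ratio is 0.222/0.795 = 0.27925.
Posterior odds = 0.12108 × 0.27925 = 0.033810, so P(H|E) = 0.033810/(1+0.033810) = 0.0327. Then P(¬H|E) = 1 − 0.0327 = 0.9673.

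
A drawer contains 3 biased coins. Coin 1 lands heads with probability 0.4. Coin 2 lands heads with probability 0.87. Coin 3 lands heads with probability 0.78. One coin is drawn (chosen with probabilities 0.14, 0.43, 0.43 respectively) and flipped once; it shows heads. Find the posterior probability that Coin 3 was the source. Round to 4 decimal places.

P(heads|C1) = 0.4; P(heads|C2) = 0.87; P(heads|C3) = 0.78.
Prior × likelihood for each source: 0.14·0.4=0.05600, 0.43·0.87=0.3741, 0.43·0.78=0.3354. Summing gives P(heads) = 0.76550.
P(Coin 3 | heads) = 0.3354 / 0.76550 = 0.4381.

Posterior probability ≈ 0.4381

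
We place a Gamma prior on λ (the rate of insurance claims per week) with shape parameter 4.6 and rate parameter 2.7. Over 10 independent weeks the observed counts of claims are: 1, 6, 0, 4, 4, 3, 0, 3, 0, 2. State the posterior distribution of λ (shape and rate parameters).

Posterior: Gamma(shape=27.6, rate=12.7)

The Poisson likelihood adds the total count to the shape and the number of exposure periods to the rate. Here ∑xᵢ = 23 and n = 10, so shape 4.6→27.6 and rate 2.7→12.7.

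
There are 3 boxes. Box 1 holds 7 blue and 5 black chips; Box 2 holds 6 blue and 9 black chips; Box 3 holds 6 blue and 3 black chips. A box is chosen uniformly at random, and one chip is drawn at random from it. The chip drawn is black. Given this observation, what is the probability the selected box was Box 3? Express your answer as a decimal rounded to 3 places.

P(black|Box 1) = 0.4167; P(black|Box 2) = 0.6; P(black|Box 3) = 0.3333.
Prior × likelihood for each source: 0.333333·0.4167=0.1389, 0.333333·0.6=0.2000, 0.333333·0.3333=0.1111. Summing gives P(black) = 0.45000.
P(Box 3 | black) = 0.1111 / 0.45000 = 0.247.

Posterior probability ≈ 0.247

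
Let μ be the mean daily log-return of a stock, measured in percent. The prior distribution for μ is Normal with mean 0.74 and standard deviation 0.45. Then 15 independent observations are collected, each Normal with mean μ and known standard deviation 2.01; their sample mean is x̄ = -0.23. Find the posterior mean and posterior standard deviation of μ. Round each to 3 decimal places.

Prior precision 1/τ₀² = 1/0.45² = 4.93827; data precision n/σ² = 15/2.01² = 3.71278.
Posterior precision = 4.93827 + 3.71278 = 8.65105, giving posterior SD = 1/√8.65105 = 0.340.
Posterior mean = (4.93827·0.74 + 3.71278·-0.23) / 8.65105 = 0.324.

Posterior mean ≈ 0.324; posterior SD ≈ 0.340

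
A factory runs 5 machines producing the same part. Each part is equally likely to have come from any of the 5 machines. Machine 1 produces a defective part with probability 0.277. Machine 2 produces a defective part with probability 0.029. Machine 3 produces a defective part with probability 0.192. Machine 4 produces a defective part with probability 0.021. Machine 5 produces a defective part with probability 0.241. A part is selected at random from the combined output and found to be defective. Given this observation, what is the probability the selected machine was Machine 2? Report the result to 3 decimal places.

Tabulate prior·likelihood by source: [1] prior 0.2, lik 0.277, product 0.05540; [2] prior 0.2, lik 0.029, product 0.005800; [3] prior 0.2, lik 0.192, product 0.03840; [4] prior 0.2, lik 0.021, product 0.004200; [5] prior 0.2, lik 0.241, product 0.04820.
Normalizing constant = 0.15200; the posterior for Machine 2 is its product over the sum, 0.005800/0.15200 = 0.038.

Posterior probability ≈ 0.038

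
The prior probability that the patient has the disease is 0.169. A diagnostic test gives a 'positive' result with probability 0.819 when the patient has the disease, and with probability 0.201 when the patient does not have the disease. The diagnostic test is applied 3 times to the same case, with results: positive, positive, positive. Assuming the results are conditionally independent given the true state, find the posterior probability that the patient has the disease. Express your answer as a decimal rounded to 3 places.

Let H be the event that the patient has the disease; start with P(H) = 0.169. P('positive'|H) = 0.819, P('positive'|¬H) = 0.201.
Update on result 1 ('positive'): P(H) ← 0.819·0.1690 / (0.819·0.1690 + 0.201·0.8310) = 0.13841/0.30544 = 0.4531.
Update on result 2 ('positive'): P(H) ← 0.819·0.4531 / (0.819·0.4531 + 0.201·0.5469) = 0.37113/0.48105 = 0.7715.
Update on result 3 ('positive'): P(H) ← 0.819·0.7715 / (0.819·0.7715 + 0.201·0.2285) = 0.63186/0.67779 = 0.9322.

Posterior P(H) ≈ 0.932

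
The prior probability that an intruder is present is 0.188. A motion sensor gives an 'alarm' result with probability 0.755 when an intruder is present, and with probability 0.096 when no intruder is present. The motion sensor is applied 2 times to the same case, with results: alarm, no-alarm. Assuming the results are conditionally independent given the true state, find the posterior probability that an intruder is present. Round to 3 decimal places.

Let H be the event that an intruder is present; start with P(H) = 0.188. P('alarm'|H) = 0.755, P('alarm'|¬H) = 0.096.
Update on result 1 ('alarm'): P(H) ← 0.755·0.1880 / (0.755·0.1880 + 0.096·0.8120) = 0.14194/0.21989 = 0.6455.
Update on result 2 ('no-alarm'): P(H) ← 0.245·0.6455 / (0.245·0.6455 + 0.904·0.3545) = 0.15815/0.47862 = 0.3304.

Posterior P(H) ≈ 0.330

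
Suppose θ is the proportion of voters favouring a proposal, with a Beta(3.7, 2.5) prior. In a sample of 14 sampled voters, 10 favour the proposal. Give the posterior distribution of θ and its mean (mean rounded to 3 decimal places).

Posterior: Beta(13.7, 6.5); mean ≈ 0.678

Observing 10 successes and 4 failures updates Beta(3.7, 2.5) by adding the success and failure counts to the two shape parameters: α = 3.7+10 = 13.7, β = 2.5+4 = 6.5.
E[θ | data] = 13.7/(13.7+6.5) = 0.678.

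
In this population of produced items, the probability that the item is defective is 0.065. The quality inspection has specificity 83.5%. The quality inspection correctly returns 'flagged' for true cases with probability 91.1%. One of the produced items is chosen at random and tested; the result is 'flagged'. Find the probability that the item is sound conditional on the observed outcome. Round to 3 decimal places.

Write H for 'the item is defective'. Prior odds H:¬H = 0.065/0.935 = 0.069519. For the 'flagged' outcome, the likelihood ratio is 0.911/0.165 = 5.5212.
Posterior odds = 0.069519 × 5.5212 = 0.38383, so P(H|E) = 0.38383/(1+0.38383) = 0.277. Then P(¬H|E) = 1 − 0.277 = 0.723.

P(¬H | E) ≈ 0.723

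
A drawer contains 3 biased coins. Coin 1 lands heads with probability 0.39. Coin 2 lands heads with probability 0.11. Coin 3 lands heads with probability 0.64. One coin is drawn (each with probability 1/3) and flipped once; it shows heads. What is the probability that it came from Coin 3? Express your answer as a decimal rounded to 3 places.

P(heads|C1) = 0.39; P(heads|C2) = 0.11; P(heads|C3) = 0.64.
Prior × likelihood for each source: 0.333333·0.39=0.1300, 0.333333·0.11=0.03667, 0.333333·0.64=0.2133. Summing gives P(heads) = 0.38000.
P(Coin 3 | heads) = 0.2133 / 0.38000 = 0.561.

Posterior probability ≈ 0.561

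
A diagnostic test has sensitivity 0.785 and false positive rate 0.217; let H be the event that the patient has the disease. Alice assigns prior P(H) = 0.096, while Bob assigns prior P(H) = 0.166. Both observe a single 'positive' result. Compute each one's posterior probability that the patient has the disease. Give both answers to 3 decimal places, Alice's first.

P('+'|H) = 0.785, P('+'|¬H) = 0.217.
Alice: numerator 0.785·0.096 = 0.075360; evidence = 0.075360+0.217·0.904 = 0.27153; posterior = 0.278.
Bob: numerator 0.785·0.166 = 0.13031; evidence = 0.13031+0.217·0.834 = 0.31129; posterior = 0.419.

Alice: 0.278; Bob: 0.419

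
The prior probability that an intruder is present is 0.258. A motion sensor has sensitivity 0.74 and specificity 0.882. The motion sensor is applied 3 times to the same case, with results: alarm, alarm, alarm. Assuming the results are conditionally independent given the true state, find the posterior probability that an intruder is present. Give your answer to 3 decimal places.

Posterior P(H) ≈ 0.988

Let H be the event that an intruder is present; start with P(H) = 0.258. P('alarm'|H) = 0.74, P('alarm'|¬H) = 0.118.
Update on result 1 ('alarm'): P(H) ← 0.74·0.2580 / (0.74·0.2580 + 0.118·0.7420) = 0.19092/0.27848 = 0.6856.
Update on result 2 ('alarm'): P(H) ← 0.74·0.6856 / (0.74·0.6856 + 0.118·0.3144) = 0.50734/0.54444 = 0.9319.
Update on result 3 ('alarm'): P(H) ← 0.74·0.9319 / (0.74·0.9319 + 0.118·0.0681) = 0.68957/0.69761 = 0.9885.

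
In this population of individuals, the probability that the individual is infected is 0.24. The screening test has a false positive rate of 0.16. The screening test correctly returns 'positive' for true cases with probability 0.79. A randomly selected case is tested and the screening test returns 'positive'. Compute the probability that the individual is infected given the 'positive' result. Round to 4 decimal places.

Write H for 'the individual is infected'. Prior odds H:¬H = 0.24/0.76 = 0.31579. For the 'positive' outcome, the likelihood ratio is 0.79/0.16 = 4.9375.
Posterior odds = 0.31579 × 4.9375 = 1.5592, so P(H|E) = 1.5592/(1+1.5592) = 0.6093.

P(H | E) ≈ 0.6093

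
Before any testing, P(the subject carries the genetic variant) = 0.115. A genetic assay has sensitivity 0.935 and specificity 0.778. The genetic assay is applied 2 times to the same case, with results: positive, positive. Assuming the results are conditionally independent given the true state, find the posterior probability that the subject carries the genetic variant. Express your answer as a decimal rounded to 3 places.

With H the event that the subject carries the genetic variant, the joint likelihood of the observed sequence is P(data|H) = 0.935·0.935 = 0.87423 and P(data|¬H) = 0.222·0.222 = 0.049284.
Bayes: P(H|data) = 0.115·0.87423 / (0.115·0.87423 + 0.885·0.049284) = 0.10054/0.14415 = 0.6974.

Posterior P(H) ≈ 0.697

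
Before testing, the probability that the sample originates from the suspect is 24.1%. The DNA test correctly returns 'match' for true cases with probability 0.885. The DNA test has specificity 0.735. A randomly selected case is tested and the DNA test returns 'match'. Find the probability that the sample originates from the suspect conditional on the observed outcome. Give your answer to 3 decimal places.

P(H | E) ≈ 0.515

Let H be the event that the sample originates from the suspect. P(H) = 0.241, so P(¬H) = 0.759. With E the 'match' result, P(E|H) = 0.885 and P(E|¬H) = 0.265.
P(E) = 0.885·0.241 + 0.265·0.759 = 0.21329 + 0.20114 = 0.41442.
By Bayes' theorem, P(H|E) = 0.21329 / 0.41442 = 0.515.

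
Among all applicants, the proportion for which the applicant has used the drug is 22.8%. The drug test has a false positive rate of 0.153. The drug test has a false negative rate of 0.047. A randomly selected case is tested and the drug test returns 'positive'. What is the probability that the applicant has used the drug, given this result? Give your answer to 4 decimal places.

Write H for 'the applicant has used the drug'. Prior odds H:¬H = 0.228/0.772 = 0.29534. For the 'positive' outcome, the likelihood ratio is 0.953/0.153 = 6.2288.
Posterior odds = 0.29534 × 6.2288 = 1.8396, so P(H|E) = 1.8396/(1+1.8396) = 0.6478.

P(H | E) ≈ 0.6478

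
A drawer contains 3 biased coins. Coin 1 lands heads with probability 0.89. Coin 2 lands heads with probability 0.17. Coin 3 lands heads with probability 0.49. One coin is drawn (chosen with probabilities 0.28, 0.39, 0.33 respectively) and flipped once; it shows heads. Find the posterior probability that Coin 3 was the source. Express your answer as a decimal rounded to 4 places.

Posterior probability ≈ 0.3389

Tabulate prior·likelihood by source: [1] prior 0.28, lik 0.89, product 0.2492; [2] prior 0.39, lik 0.17, product 0.06630; [3] prior 0.33, lik 0.49, product 0.1617.
Normalizing constant = 0.47720; the posterior for Coin 3 is its product over the sum, 0.1617/0.47720 = 0.3389.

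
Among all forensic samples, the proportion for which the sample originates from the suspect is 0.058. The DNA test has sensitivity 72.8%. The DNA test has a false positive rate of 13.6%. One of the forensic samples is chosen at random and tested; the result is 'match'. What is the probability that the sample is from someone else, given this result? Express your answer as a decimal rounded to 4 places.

Write H for 'the sample originates from the suspect'. Prior odds H:¬H = 0.058/0.942 = 0.061571. For the 'match' outcome, the likelihood ratio is 0.728/0.136 = 5.3529.
Posterior odds = 0.061571 × 5.3529 = 0.32959, so P(H|E) = 0.32959/(1+0.32959) = 0.2479. Then P(¬H|E) = 1 − 0.2479 = 0.7521.

P(¬H | E) ≈ 0.7521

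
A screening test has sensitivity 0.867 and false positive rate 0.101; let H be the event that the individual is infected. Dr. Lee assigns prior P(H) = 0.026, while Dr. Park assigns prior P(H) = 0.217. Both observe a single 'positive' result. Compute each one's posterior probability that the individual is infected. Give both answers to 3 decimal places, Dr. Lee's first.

The likelihood ratio for a 'positive' result is 0.867/0.101 = 8.5842.
Dr. Lee: prior odds 0.026/0.974 = 0.026694; posterior odds 0.22915; posterior probability 0.186.
Dr. Park: prior odds 0.217/0.783 = 0.27714; posterior odds 2.3790; posterior probability 0.704.

Dr. Lee: 0.186; Dr. Park: 0.704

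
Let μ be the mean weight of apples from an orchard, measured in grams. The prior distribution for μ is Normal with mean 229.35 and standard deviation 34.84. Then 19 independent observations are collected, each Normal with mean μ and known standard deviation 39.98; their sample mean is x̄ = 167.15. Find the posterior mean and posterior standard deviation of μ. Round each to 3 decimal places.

Prior precision 1/τ₀² = 1/34.84² = 0.00082384; data precision n/σ² = 19/39.98² = 0.0118869.
Posterior precision = 0.00082384 + 0.0118869 = 0.0127107, giving posterior SD = 1/√0.0127107 = 8.870.
Posterior mean = (0.00082384·229.35 + 0.0118869·167.15) / 0.0127107 = 171.181.

Posterior mean ≈ 171.181; posterior SD ≈ 8.870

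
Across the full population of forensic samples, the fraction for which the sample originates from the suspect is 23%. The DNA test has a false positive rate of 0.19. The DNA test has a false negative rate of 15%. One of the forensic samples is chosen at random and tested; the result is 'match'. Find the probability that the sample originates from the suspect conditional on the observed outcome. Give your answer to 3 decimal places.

P(H | E) ≈ 0.572

Let H be the event that the sample originates from the suspect. P(H) = 0.23, so P(¬H) = 0.77. With E the 'match' result, P(E|H) = 0.85 and P(E|¬H) = 0.19.
P(E) = 0.85·0.23 + 0.19·0.77 = 0.19550 + 0.14630 = 0.34180.
By Bayes' theorem, P(H|E) = 0.19550 / 0.34180 = 0.572.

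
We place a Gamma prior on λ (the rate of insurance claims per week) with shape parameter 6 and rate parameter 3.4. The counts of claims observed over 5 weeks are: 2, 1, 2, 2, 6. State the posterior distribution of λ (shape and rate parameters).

Posterior: Gamma(shape=19, rate=8.4)

Total count ∑xᵢ = 13 over n = 5 weeks.
Gamma is conjugate to the Poisson likelihood: posterior is Gamma(shape = 6+13 = 19, rate = 3.4+5 = 8.4).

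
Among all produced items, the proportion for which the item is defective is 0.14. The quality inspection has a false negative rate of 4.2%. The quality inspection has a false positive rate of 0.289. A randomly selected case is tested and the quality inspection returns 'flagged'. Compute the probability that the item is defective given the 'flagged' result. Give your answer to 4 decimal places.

Let H be the event that the item is defective. P(H) = 0.14, so P(¬H) = 0.86. With E the 'flagged' result, P(E|H) = 0.958 and P(E|¬H) = 0.289.
P(E) = 0.958·0.14 + 0.289·0.86 = 0.13412 + 0.24854 = 0.38266.
By Bayes' theorem, P(H|E) = 0.13412 / 0.38266 = 0.3505.

P(H | E) ≈ 0.3505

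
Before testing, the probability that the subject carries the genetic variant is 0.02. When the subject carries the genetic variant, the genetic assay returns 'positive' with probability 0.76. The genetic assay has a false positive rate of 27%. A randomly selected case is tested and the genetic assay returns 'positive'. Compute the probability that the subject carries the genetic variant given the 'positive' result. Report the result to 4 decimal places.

P(H | E) ≈ 0.0543

Write H for 'the subject carries the genetic variant'. Prior odds H:¬H = 0.02/0.98 = 0.020408. For the 'positive' outcome, the likelihood ratio is 0.76/0.27 = 2.8148.
Posterior odds = 0.020408 × 2.8148 = 0.057445, so P(H|E) = 0.057445/(1+0.057445) = 0.0543.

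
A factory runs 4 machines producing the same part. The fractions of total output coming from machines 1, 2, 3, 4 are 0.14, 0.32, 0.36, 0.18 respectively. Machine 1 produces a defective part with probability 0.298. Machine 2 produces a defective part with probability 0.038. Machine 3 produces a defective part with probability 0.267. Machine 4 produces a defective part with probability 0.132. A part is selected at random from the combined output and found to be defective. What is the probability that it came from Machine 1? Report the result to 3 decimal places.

P(defective|M1) = 0.298; P(defective|M2) = 0.038; P(defective|M3) = 0.267; P(defective|M4) = 0.132.
Prior × likelihood for each source: 0.14·0.298=0.04172, 0.32·0.038=0.01216, 0.36·0.267=0.09612, 0.18·0.132=0.02376. Summing gives P(defective) = 0.17376.
P(Machine 1 | defective) = 0.04172 / 0.17376 = 0.240.

Posterior probability ≈ 0.240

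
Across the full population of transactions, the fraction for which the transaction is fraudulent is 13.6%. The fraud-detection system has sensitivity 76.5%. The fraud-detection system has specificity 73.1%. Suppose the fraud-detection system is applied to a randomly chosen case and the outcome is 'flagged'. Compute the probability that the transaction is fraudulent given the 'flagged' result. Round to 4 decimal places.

Write H for 'the transaction is fraudulent'. Prior odds H:¬H = 0.136/0.864 = 0.15741. For the 'flagged' outcome, the likelihood ratio is 0.765/0.269 = 2.8439.
Posterior odds = 0.15741 × 2.8439 = 0.44765, so P(H|E) = 0.44765/(1+0.44765) = 0.3092.

P(H | E) ≈ 0.3092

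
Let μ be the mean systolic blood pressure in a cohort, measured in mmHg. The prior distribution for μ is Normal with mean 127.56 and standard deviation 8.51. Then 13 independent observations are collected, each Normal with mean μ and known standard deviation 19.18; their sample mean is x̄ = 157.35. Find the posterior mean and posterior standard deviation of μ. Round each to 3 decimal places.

Prior precision 1/τ₀² = 1/8.51² = 0.0138083; data precision n/σ² = 13/19.18² = 0.0353383.
Posterior precision = 0.0138083 + 0.0353383 = 0.0491467, giving posterior SD = 1/√0.0491467 = 4.511.
Posterior mean = (0.0138083·127.56 + 0.0353383·157.35) / 0.0491467 = 148.980.

Posterior mean ≈ 148.980; posterior SD ≈ 4.511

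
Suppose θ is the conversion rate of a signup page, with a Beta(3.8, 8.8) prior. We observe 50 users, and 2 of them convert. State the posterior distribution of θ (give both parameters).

Posterior: Beta(5.8, 56.8)

The binomial likelihood is conjugate to the Beta prior: with 2 successes and 48 failures, the posterior is Beta(3.8+2, 8.8+48) = Beta(5.8, 56.8).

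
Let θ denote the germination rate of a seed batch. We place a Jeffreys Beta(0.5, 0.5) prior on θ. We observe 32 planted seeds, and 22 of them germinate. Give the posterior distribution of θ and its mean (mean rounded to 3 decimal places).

Observing 22 successes and 10 failures updates Beta(0.5, 0.5) by adding the success and failure counts to the two shape parameters: α = 0.5+22 = 22.5, β = 0.5+10 = 10.5.
Posterior mean = α/(α+β) = 22.5/33 = 0.682.

Posterior: Beta(22.5, 10.5); mean ≈ 0.682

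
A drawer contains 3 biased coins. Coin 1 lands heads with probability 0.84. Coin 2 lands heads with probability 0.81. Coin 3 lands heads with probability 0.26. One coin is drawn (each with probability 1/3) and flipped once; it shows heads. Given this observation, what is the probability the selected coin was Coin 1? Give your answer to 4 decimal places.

Tabulate prior·likelihood by source: [1] prior 0.333333, lik 0.84, product 0.2800; [2] prior 0.333333, lik 0.81, product 0.2700; [3] prior 0.333333, lik 0.26, product 0.08667.
Normalizing constant = 0.63667; the posterior for Coin 1 is its product over the sum, 0.2800/0.63667 = 0.4398.

Posterior probability ≈ 0.4398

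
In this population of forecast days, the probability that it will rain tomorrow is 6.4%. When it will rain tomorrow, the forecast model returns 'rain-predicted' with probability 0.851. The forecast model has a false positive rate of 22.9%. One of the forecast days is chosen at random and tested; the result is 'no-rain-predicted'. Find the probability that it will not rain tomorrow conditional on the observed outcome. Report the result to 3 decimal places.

Let H be the event that it will rain tomorrow. P(H) = 0.064, so P(¬H) = 0.936. With E the 'no-rain-predicted' result, P(E|H) = 0.149 and P(E|¬H) = 0.771.
P(E) = 0.149·0.064 + 0.771·0.936 = 0.0095360 + 0.72166 = 0.73119.
By Bayes' theorem, P(H|E) = 0.0095360 / 0.73119 = 0.013. Hence P(¬H|E) = 1 − 0.013 = 0.987.

P(¬H | E) ≈ 0.987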